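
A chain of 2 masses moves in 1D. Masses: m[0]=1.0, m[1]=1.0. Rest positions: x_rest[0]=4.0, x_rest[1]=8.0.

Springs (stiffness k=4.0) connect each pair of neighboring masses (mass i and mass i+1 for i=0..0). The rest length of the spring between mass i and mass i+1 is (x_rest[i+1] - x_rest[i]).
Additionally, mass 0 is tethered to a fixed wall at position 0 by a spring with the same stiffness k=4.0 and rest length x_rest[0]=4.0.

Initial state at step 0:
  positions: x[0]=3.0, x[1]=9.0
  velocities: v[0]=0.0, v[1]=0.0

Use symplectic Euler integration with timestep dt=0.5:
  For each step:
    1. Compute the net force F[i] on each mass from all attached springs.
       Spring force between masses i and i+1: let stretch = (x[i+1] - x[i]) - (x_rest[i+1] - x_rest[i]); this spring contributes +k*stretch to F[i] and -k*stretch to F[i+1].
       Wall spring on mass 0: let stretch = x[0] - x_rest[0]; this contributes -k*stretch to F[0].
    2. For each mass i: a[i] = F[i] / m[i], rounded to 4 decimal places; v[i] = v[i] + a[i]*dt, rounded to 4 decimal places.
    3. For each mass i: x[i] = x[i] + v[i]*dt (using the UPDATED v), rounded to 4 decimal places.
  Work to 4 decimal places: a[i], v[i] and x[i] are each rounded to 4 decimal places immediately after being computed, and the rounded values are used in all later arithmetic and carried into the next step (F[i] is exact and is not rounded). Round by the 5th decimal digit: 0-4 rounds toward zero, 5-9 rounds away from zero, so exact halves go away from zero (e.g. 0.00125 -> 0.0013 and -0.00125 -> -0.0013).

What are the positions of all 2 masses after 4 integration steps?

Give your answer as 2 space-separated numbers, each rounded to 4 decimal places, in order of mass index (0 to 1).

Step 0: x=[3.0000 9.0000] v=[0.0000 0.0000]
Step 1: x=[6.0000 7.0000] v=[6.0000 -4.0000]
Step 2: x=[4.0000 8.0000] v=[-4.0000 2.0000]
Step 3: x=[2.0000 9.0000] v=[-4.0000 2.0000]
Step 4: x=[5.0000 7.0000] v=[6.0000 -4.0000]

Answer: 5.0000 7.0000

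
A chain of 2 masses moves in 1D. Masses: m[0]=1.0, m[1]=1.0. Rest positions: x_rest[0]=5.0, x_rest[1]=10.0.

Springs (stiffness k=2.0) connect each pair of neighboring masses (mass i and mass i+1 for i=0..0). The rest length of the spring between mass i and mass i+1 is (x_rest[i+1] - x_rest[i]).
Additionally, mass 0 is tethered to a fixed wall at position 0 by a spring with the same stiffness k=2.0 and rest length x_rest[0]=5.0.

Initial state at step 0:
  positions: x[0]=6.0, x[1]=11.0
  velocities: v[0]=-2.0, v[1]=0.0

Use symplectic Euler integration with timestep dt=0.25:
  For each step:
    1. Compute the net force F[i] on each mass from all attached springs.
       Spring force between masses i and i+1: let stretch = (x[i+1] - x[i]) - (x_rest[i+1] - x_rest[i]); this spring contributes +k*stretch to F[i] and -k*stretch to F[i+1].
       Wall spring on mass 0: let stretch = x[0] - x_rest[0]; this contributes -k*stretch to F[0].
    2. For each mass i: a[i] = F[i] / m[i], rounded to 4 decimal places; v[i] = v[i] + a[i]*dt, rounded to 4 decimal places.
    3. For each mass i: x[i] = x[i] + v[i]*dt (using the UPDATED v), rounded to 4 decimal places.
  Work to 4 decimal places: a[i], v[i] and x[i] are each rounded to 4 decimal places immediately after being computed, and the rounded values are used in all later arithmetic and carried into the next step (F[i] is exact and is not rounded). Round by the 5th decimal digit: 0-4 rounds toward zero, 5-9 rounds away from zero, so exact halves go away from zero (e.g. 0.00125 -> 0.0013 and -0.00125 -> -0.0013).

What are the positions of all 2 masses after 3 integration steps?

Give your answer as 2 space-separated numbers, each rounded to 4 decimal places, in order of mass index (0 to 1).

Step 0: x=[6.0000 11.0000] v=[-2.0000 0.0000]
Step 1: x=[5.3750 11.0000] v=[-2.5000 0.0000]
Step 2: x=[4.7813 10.9219] v=[-2.3750 -0.3125]
Step 3: x=[4.3575 10.7012] v=[-1.6954 -0.8828]

Answer: 4.3575 10.7012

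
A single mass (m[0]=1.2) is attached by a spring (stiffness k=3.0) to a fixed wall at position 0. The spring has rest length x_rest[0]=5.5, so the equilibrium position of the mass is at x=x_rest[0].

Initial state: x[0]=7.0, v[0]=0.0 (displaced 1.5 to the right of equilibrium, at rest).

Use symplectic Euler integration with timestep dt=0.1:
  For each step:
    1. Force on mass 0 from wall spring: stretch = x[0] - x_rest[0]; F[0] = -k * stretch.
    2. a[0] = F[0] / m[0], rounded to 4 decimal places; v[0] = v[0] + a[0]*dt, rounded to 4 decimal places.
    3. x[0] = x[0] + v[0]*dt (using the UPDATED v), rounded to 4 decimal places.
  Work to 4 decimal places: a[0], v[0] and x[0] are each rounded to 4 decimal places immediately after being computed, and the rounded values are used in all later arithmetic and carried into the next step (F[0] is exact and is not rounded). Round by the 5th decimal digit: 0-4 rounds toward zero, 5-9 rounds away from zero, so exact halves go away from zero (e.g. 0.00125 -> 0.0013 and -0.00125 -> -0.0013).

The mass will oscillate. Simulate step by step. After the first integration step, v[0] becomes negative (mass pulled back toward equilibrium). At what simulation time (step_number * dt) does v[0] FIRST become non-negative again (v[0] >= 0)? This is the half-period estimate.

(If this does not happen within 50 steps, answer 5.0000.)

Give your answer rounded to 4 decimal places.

Step 0: x=[7.0000] v=[0.0000]
Step 1: x=[6.9625] v=[-0.3750]
Step 2: x=[6.8884] v=[-0.7406]
Step 3: x=[6.7796] v=[-1.0877]
Step 4: x=[6.6388] v=[-1.4076]
Step 5: x=[6.4696] v=[-1.6923]
Step 6: x=[6.2761] v=[-1.9347]
Step 7: x=[6.0632] v=[-2.1287]
Step 8: x=[5.8363] v=[-2.2695]
Step 9: x=[5.6009] v=[-2.3536]
Step 10: x=[5.3630] v=[-2.3788]
Step 11: x=[5.1285] v=[-2.3446]
Step 12: x=[4.9033] v=[-2.2517]
Step 13: x=[4.6931] v=[-2.1025]
Step 14: x=[4.5030] v=[-1.9008]
Step 15: x=[4.3378] v=[-1.6516]
Step 16: x=[4.2017] v=[-1.3611]
Step 17: x=[4.0981] v=[-1.0365]
Step 18: x=[4.0295] v=[-0.6860]
Step 19: x=[3.9977] v=[-0.3184]
Step 20: x=[4.0034] v=[0.0572]
First v>=0 after going negative at step 20, time=2.0000

Answer: 2.0000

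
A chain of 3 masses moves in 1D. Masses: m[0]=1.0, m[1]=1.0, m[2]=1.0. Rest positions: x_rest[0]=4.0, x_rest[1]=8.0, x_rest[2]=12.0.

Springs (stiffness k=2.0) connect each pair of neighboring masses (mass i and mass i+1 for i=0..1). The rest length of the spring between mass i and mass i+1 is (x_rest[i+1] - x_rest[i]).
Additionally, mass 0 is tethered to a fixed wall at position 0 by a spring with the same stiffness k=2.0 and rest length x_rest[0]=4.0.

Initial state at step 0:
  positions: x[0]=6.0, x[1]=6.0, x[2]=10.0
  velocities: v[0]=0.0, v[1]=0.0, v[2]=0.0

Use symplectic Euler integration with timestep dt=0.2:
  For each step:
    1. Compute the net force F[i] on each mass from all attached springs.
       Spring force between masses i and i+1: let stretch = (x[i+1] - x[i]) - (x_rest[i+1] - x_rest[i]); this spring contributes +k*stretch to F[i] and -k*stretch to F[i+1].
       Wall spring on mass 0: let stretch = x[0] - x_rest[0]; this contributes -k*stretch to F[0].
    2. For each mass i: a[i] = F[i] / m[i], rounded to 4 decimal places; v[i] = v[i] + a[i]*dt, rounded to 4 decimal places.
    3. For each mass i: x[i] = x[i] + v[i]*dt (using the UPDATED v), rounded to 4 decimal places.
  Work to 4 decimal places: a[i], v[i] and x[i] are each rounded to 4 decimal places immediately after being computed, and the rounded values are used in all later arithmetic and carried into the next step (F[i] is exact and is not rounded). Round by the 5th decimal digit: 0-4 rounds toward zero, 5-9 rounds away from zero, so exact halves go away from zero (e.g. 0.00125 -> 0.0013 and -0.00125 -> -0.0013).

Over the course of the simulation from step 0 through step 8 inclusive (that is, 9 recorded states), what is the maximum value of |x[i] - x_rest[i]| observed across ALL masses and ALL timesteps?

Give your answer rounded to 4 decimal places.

Answer: 2.6478

Derivation:
Step 0: x=[6.0000 6.0000 10.0000] v=[0.0000 0.0000 0.0000]
Step 1: x=[5.5200 6.3200 10.0000] v=[-2.4000 1.6000 0.0000]
Step 2: x=[4.6624 6.8704 10.0256] v=[-4.2880 2.7520 0.1280]
Step 3: x=[3.6084 7.4966 10.1188] v=[-5.2698 3.1309 0.4659]
Step 4: x=[2.5768 8.0215 10.3222] v=[-5.1579 2.6245 1.0170]
Step 5: x=[1.7747 8.2949 10.6615] v=[-4.0107 1.3669 1.6967]
Step 6: x=[1.3522 8.2360 11.1315] v=[-2.1125 -0.2945 2.3501]
Step 7: x=[1.3722 7.8580 11.6899] v=[0.1001 -1.8898 2.7919]
Step 8: x=[1.8013 7.2677 12.2617] v=[2.1455 -2.9514 2.8591]
Max displacement = 2.6478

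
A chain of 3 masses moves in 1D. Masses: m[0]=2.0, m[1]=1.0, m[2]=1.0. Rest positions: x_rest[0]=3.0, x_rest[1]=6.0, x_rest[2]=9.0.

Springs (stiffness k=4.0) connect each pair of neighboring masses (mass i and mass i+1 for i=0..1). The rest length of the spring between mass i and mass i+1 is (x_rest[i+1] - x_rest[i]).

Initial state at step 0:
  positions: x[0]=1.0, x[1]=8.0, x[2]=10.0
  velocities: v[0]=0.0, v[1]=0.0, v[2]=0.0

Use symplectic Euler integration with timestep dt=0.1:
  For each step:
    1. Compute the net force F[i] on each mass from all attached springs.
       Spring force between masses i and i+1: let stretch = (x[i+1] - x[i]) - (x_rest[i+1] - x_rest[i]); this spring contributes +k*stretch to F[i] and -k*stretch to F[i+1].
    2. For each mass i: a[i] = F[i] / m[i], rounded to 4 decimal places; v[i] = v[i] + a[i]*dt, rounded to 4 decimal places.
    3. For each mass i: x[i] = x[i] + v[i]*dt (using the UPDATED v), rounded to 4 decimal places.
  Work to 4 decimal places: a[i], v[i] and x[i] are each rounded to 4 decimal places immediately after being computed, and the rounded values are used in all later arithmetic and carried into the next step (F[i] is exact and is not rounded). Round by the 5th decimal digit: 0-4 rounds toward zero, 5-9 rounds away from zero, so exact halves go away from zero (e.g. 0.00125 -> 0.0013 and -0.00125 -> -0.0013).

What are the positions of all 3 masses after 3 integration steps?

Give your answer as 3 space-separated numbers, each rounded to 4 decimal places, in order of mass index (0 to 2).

Step 0: x=[1.0000 8.0000 10.0000] v=[0.0000 0.0000 0.0000]
Step 1: x=[1.0800 7.8000 10.0400] v=[0.8000 -2.0000 0.4000]
Step 2: x=[1.2344 7.4208 10.1104] v=[1.5440 -3.7920 0.7040]
Step 3: x=[1.4525 6.9017 10.1932] v=[2.1813 -5.1907 0.8282]

Answer: 1.4525 6.9017 10.1932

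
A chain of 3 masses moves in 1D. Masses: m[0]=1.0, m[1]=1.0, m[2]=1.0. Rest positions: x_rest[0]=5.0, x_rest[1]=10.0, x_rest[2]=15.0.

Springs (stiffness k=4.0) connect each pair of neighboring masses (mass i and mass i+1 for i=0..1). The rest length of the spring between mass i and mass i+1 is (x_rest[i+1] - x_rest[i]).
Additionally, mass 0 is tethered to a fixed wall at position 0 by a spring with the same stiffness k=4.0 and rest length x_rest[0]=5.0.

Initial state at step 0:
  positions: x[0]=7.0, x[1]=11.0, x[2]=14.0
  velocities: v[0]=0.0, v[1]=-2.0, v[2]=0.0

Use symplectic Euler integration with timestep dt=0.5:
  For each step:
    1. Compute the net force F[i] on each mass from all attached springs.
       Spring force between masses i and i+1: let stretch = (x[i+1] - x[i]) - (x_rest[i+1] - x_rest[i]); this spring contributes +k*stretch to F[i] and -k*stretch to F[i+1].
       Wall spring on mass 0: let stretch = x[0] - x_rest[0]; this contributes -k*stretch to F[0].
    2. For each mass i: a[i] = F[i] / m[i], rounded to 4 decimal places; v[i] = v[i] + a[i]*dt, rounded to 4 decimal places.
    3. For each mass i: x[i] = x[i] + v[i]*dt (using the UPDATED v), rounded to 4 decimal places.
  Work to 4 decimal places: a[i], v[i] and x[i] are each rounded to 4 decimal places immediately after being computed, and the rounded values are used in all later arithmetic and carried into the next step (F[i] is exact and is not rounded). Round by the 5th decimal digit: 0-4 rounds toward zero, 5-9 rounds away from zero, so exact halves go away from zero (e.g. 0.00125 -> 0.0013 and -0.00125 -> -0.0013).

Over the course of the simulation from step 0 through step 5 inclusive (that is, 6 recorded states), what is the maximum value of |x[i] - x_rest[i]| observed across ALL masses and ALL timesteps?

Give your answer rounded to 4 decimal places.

Step 0: x=[7.0000 11.0000 14.0000] v=[0.0000 -2.0000 0.0000]
Step 1: x=[4.0000 9.0000 16.0000] v=[-6.0000 -4.0000 4.0000]
Step 2: x=[2.0000 9.0000 16.0000] v=[-4.0000 0.0000 0.0000]
Step 3: x=[5.0000 9.0000 14.0000] v=[6.0000 0.0000 -4.0000]
Step 4: x=[7.0000 10.0000 12.0000] v=[4.0000 2.0000 -4.0000]
Step 5: x=[5.0000 10.0000 13.0000] v=[-4.0000 0.0000 2.0000]
Max displacement = 3.0000

Answer: 3.0000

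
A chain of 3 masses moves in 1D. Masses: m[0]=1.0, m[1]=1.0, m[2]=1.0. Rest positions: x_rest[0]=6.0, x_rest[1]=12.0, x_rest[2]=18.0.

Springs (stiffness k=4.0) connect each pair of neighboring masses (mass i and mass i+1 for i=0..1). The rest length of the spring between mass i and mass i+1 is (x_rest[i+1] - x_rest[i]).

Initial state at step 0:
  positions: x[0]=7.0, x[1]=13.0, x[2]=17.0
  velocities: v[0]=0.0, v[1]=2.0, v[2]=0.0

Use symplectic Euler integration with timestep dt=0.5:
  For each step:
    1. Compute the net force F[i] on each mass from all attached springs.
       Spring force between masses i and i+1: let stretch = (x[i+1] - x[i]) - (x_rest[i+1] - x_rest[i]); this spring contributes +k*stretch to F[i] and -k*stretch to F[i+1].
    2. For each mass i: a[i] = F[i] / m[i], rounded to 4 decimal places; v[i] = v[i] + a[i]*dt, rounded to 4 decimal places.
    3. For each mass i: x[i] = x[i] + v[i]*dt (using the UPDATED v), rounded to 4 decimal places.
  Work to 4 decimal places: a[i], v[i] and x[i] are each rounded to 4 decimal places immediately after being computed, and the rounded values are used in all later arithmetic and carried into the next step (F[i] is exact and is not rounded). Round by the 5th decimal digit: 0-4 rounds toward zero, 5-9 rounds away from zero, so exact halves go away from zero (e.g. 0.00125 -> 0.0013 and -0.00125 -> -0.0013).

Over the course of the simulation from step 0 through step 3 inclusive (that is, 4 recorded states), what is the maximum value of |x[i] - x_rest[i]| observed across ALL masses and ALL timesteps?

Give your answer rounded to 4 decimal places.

Step 0: x=[7.0000 13.0000 17.0000] v=[0.0000 2.0000 0.0000]
Step 1: x=[7.0000 12.0000 19.0000] v=[0.0000 -2.0000 4.0000]
Step 2: x=[6.0000 13.0000 20.0000] v=[-2.0000 2.0000 2.0000]
Step 3: x=[6.0000 14.0000 20.0000] v=[0.0000 2.0000 0.0000]
Max displacement = 2.0000

Answer: 2.0000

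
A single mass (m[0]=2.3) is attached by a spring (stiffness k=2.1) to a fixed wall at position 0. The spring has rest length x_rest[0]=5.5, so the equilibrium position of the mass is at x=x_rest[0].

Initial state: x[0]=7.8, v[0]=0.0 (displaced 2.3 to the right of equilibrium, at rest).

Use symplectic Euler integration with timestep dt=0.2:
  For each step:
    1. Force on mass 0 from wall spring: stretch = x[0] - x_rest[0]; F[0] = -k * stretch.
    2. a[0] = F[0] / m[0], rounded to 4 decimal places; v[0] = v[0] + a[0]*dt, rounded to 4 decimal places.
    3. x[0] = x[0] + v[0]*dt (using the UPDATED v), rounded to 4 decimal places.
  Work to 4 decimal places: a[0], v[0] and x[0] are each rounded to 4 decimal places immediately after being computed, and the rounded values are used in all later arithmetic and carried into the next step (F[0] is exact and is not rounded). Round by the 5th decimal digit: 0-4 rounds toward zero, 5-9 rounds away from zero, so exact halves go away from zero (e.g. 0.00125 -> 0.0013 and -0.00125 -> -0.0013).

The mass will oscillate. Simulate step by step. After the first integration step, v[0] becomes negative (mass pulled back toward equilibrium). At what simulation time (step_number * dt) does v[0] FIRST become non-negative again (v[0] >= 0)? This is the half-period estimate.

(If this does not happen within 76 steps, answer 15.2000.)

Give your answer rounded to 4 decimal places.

Answer: 3.4000

Derivation:
Step 0: x=[7.8000] v=[0.0000]
Step 1: x=[7.7160] v=[-0.4200]
Step 2: x=[7.5511] v=[-0.8247]
Step 3: x=[7.3113] v=[-1.1992]
Step 4: x=[7.0053] v=[-1.5300]
Step 5: x=[6.6443] v=[-1.8049]
Step 6: x=[6.2415] v=[-2.0139]
Step 7: x=[5.8116] v=[-2.1493]
Step 8: x=[5.3704] v=[-2.2062]
Step 9: x=[4.9339] v=[-2.1825]
Step 10: x=[4.5181] v=[-2.0791]
Step 11: x=[4.1381] v=[-1.8998]
Step 12: x=[3.8079] v=[-1.6511]
Step 13: x=[3.5395] v=[-1.3421]
Step 14: x=[3.3427] v=[-0.9841]
Step 15: x=[3.2247] v=[-0.5902]
Step 16: x=[3.1898] v=[-0.1747]
Step 17: x=[3.2392] v=[0.2472]
First v>=0 after going negative at step 17, time=3.4000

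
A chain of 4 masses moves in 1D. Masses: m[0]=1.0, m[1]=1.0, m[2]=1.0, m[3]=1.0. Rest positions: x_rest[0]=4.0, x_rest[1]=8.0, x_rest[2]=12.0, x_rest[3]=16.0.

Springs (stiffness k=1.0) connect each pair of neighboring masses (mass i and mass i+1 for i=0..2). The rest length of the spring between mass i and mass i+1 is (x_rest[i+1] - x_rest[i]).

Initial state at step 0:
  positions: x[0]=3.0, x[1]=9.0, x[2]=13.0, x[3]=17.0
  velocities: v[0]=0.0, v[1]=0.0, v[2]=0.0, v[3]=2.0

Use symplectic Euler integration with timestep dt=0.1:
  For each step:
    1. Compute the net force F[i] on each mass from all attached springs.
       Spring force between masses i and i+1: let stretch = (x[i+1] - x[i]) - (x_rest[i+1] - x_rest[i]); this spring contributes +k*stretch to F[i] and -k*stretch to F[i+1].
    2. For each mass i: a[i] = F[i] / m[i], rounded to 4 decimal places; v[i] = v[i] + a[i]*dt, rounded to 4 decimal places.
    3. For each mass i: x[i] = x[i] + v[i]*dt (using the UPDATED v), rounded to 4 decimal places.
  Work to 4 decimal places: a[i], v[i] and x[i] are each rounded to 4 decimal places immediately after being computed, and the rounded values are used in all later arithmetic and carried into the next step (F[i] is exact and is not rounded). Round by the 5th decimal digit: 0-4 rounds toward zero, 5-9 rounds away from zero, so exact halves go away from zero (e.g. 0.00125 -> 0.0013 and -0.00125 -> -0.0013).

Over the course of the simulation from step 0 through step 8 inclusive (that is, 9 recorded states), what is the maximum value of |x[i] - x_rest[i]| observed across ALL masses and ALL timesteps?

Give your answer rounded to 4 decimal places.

Step 0: x=[3.0000 9.0000 13.0000 17.0000] v=[0.0000 0.0000 0.0000 2.0000]
Step 1: x=[3.0200 8.9800 13.0000 17.2000] v=[0.2000 -0.2000 0.0000 2.0000]
Step 2: x=[3.0596 8.9406 13.0018 17.3980] v=[0.3960 -0.3940 0.0180 1.9800]
Step 3: x=[3.1180 8.8830 13.0070 17.5920] v=[0.5841 -0.5760 0.0515 1.9404]
Step 4: x=[3.1941 8.8090 13.0168 17.7802] v=[0.7606 -0.7401 0.0976 1.8819]
Step 5: x=[3.2863 8.7209 13.0321 17.9608] v=[0.9221 -0.8808 0.1532 1.8056]
Step 6: x=[3.3929 8.6216 13.0536 18.1321] v=[1.0656 -0.9931 0.2150 1.7127]
Step 7: x=[3.5118 8.5143 13.0816 18.2926] v=[1.1885 -1.0728 0.2797 1.6049]
Step 8: x=[3.6407 8.4027 13.1160 18.4410] v=[1.2888 -1.1163 0.3441 1.4838]
Max displacement = 2.4410

Answer: 2.4410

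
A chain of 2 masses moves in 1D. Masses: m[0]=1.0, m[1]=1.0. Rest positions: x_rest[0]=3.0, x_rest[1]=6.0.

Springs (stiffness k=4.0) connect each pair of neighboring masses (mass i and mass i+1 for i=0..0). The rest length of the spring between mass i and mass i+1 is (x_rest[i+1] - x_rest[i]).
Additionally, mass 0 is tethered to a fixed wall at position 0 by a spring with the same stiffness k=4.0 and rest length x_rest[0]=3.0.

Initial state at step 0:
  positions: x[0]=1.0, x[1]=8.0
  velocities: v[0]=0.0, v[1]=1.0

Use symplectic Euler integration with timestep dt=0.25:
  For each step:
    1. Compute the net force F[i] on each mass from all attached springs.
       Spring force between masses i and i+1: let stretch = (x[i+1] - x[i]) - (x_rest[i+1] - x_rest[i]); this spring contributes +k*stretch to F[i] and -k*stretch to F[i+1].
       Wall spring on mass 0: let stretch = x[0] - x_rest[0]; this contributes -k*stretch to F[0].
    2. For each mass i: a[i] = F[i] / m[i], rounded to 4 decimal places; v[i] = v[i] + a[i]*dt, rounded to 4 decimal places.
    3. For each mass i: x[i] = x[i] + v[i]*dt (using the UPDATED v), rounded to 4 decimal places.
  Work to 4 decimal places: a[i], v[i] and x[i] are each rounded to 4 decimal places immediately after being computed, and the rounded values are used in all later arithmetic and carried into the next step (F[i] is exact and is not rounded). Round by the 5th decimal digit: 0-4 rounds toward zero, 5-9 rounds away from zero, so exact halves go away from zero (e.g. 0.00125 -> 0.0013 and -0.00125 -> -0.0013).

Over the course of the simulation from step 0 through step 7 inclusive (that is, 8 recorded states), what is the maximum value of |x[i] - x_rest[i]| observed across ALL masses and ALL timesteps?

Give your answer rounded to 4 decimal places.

Step 0: x=[1.0000 8.0000] v=[0.0000 1.0000]
Step 1: x=[2.5000 7.2500] v=[6.0000 -3.0000]
Step 2: x=[4.5625 6.0625] v=[8.2500 -4.7500]
Step 3: x=[5.8594 5.2500] v=[5.1875 -3.2500]
Step 4: x=[5.5391 5.3399] v=[-1.2813 0.3594]
Step 5: x=[3.7842 6.2296] v=[-7.0196 3.5586]
Step 6: x=[1.6946 7.2579] v=[-8.3584 4.1132]
Step 7: x=[0.5722 7.6454] v=[-4.4897 1.5499]
Max displacement = 2.8594

Answer: 2.8594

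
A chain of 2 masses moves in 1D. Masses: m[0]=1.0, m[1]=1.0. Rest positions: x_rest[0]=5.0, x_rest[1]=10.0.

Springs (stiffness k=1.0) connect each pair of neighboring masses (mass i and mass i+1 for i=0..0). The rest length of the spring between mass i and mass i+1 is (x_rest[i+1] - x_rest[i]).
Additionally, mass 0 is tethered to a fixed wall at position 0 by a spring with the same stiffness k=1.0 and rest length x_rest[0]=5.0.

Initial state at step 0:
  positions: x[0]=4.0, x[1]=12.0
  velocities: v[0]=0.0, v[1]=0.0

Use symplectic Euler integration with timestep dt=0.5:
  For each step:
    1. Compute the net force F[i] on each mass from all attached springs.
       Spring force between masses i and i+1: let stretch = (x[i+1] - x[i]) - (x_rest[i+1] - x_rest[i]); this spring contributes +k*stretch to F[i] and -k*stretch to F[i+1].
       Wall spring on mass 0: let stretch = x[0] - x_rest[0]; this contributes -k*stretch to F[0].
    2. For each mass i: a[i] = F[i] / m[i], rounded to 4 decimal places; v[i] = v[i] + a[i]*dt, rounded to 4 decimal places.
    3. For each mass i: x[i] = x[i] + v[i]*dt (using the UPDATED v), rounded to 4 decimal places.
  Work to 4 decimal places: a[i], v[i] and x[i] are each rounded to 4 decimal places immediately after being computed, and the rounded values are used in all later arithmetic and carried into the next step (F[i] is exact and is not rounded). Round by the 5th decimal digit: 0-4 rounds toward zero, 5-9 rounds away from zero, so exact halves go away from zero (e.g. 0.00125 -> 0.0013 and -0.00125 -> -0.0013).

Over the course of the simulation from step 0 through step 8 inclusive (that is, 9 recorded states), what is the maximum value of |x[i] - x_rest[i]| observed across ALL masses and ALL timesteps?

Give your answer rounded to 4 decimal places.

Step 0: x=[4.0000 12.0000] v=[0.0000 0.0000]
Step 1: x=[5.0000 11.2500] v=[2.0000 -1.5000]
Step 2: x=[6.3125 10.1875] v=[2.6250 -2.1250]
Step 3: x=[7.0157 9.4063] v=[1.4063 -1.5625]
Step 4: x=[6.5626 9.2774] v=[-0.9063 -0.2578]
Step 5: x=[5.1475 9.7198] v=[-2.8302 0.8848]
Step 6: x=[3.5886 10.2692] v=[-3.1178 1.0987]
Step 7: x=[2.8027 10.3984] v=[-1.5718 0.2584]
Step 8: x=[3.2151 9.8787] v=[0.8247 -1.0395]
Max displacement = 2.1973

Answer: 2.1973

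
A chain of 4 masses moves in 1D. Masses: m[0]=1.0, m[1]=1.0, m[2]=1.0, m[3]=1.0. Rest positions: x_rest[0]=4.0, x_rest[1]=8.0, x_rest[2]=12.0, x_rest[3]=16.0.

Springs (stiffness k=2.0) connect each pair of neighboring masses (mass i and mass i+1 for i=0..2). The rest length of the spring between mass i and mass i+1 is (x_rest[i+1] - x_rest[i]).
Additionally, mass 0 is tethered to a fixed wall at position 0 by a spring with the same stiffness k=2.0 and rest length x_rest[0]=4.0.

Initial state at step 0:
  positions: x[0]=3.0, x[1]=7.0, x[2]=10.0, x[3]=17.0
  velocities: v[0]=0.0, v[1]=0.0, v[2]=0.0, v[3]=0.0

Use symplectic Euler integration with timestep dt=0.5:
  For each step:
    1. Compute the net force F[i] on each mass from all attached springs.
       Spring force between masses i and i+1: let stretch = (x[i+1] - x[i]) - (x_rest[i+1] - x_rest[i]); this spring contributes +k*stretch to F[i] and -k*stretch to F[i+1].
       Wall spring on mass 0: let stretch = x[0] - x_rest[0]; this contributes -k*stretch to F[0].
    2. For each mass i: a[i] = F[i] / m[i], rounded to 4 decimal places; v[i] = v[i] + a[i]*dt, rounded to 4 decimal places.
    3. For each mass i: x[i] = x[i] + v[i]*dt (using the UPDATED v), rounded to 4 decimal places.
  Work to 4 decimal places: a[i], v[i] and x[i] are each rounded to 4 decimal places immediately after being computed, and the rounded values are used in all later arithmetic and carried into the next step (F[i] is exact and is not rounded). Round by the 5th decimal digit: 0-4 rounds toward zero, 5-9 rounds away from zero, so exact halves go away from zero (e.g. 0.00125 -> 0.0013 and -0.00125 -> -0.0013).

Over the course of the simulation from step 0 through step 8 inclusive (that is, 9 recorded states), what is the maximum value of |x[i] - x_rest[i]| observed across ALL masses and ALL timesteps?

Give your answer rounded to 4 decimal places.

Answer: 2.4336

Derivation:
Step 0: x=[3.0000 7.0000 10.0000 17.0000] v=[0.0000 0.0000 0.0000 0.0000]
Step 1: x=[3.5000 6.5000 12.0000 15.5000] v=[1.0000 -1.0000 4.0000 -3.0000]
Step 2: x=[3.7500 7.2500 13.0000 14.2500] v=[0.5000 1.5000 2.0000 -2.5000]
Step 3: x=[3.8750 9.1250 11.7500 14.3750] v=[0.2500 3.7500 -2.5000 0.2500]
Step 4: x=[4.6875 9.6875 10.5000 15.1875] v=[1.6250 1.1250 -2.5000 1.6250]
Step 5: x=[5.6563 8.1563 11.1875 15.6563] v=[1.9375 -3.0625 1.3750 0.9375]
Step 6: x=[5.0469 6.8907 12.5938 15.8907] v=[-1.2188 -2.5313 2.8126 0.4687]
Step 7: x=[2.8360 7.5547 12.7970 16.4766] v=[-4.4219 1.3280 0.4064 1.1718]
Step 8: x=[1.5664 8.4805 12.2189 17.2227] v=[-2.5392 1.8516 -1.1563 1.4922]
Max displacement = 2.4336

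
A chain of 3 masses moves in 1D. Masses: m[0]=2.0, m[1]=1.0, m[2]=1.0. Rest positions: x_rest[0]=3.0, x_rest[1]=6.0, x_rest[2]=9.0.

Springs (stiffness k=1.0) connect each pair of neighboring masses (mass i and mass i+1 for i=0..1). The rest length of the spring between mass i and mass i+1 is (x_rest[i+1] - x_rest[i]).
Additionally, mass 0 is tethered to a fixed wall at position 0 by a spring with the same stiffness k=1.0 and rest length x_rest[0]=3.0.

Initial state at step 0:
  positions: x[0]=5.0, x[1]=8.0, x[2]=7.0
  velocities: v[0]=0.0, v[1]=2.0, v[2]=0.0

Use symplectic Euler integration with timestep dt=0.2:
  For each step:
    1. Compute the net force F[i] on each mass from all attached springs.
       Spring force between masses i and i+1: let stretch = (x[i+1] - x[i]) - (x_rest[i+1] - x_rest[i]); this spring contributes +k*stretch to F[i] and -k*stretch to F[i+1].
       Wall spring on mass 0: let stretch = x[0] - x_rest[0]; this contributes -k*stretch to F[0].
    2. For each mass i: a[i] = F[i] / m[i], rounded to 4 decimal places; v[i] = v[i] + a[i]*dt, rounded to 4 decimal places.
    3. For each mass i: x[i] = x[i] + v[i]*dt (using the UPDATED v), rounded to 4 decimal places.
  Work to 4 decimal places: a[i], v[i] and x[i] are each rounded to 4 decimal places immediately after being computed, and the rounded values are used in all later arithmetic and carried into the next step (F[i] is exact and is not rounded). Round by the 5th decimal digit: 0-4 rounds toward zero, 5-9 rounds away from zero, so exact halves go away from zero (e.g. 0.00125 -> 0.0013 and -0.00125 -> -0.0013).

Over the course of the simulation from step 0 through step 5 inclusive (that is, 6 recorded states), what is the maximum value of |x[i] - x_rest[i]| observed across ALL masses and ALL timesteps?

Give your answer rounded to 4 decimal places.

Step 0: x=[5.0000 8.0000 7.0000] v=[0.0000 2.0000 0.0000]
Step 1: x=[4.9600 8.2400 7.1600] v=[-0.2000 1.2000 0.8000]
Step 2: x=[4.8864 8.3056 7.4832] v=[-0.3680 0.3280 1.6160]
Step 3: x=[4.7835 8.2015 7.9593] v=[-0.5147 -0.5203 2.3805]
Step 4: x=[4.6532 7.9510 8.5651] v=[-0.6513 -1.2523 3.0289]
Step 5: x=[4.4958 7.5932 9.2663] v=[-0.7868 -1.7890 3.5061]
Max displacement = 2.3056

Answer: 2.3056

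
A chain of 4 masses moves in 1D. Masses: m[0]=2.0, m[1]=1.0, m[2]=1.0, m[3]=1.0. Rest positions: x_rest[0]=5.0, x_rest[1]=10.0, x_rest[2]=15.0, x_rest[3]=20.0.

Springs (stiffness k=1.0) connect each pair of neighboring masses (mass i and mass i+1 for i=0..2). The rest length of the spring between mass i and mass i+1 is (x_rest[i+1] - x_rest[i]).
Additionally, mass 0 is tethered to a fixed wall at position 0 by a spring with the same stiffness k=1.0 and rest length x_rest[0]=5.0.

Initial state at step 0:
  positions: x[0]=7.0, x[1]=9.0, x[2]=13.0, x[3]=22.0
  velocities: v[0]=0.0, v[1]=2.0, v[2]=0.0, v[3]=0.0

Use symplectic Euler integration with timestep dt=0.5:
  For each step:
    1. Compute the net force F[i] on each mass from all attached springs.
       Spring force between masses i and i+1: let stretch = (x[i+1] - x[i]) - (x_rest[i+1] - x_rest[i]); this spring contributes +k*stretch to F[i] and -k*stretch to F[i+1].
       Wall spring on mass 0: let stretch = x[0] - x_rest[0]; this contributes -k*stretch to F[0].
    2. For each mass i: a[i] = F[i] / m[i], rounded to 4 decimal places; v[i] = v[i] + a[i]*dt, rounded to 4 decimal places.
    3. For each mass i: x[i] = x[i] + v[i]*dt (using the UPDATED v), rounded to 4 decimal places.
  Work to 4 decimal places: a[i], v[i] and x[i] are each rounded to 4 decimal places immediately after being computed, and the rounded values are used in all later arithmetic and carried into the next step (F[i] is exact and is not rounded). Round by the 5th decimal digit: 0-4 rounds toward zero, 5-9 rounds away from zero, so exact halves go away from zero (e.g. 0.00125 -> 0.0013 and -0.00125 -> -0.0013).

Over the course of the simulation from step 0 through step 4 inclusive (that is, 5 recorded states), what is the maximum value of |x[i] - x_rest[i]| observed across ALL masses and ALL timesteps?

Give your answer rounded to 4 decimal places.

Step 0: x=[7.0000 9.0000 13.0000 22.0000] v=[0.0000 2.0000 0.0000 0.0000]
Step 1: x=[6.3750 10.5000 14.2500 21.0000] v=[-1.2500 3.0000 2.5000 -2.0000]
Step 2: x=[5.4688 11.9063 16.2500 19.5625] v=[-1.8125 2.8125 4.0000 -2.8750]
Step 3: x=[4.6837 12.7891 17.9922 18.5469] v=[-1.5703 1.7656 3.4844 -2.0313]
Step 4: x=[4.3263 12.9464 18.5723 18.6426] v=[-0.7149 0.3145 1.1602 0.1914]
Max displacement = 3.5723

Answer: 3.5723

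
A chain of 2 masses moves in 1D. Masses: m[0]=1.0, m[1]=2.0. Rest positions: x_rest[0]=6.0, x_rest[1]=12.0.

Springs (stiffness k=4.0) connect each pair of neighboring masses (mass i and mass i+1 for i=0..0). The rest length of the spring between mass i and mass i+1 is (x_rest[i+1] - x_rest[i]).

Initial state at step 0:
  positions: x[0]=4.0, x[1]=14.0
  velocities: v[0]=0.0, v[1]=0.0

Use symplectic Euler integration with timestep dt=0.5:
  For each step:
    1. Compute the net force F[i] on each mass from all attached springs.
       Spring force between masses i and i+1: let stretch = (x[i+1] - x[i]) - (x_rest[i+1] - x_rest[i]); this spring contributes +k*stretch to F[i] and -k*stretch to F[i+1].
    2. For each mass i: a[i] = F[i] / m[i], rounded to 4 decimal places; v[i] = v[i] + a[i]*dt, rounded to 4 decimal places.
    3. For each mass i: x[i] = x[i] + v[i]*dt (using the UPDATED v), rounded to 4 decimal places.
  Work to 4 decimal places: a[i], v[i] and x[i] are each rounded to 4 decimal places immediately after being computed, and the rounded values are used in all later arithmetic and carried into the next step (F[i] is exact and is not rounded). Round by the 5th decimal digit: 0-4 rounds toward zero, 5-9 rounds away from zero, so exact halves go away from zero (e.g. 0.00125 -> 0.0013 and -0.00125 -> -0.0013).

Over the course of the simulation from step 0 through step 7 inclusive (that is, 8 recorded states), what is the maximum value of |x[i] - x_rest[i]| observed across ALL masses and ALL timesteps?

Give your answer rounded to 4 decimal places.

Step 0: x=[4.0000 14.0000] v=[0.0000 0.0000]
Step 1: x=[8.0000 12.0000] v=[8.0000 -4.0000]
Step 2: x=[10.0000 11.0000] v=[4.0000 -2.0000]
Step 3: x=[7.0000 12.5000] v=[-6.0000 3.0000]
Step 4: x=[3.5000 14.2500] v=[-7.0000 3.5000]
Step 5: x=[4.7500 13.6250] v=[2.5000 -1.2500]
Step 6: x=[8.8750 11.5625] v=[8.2500 -4.1250]
Step 7: x=[9.6875 11.1563] v=[1.6250 -0.8125]
Max displacement = 4.0000

Answer: 4.0000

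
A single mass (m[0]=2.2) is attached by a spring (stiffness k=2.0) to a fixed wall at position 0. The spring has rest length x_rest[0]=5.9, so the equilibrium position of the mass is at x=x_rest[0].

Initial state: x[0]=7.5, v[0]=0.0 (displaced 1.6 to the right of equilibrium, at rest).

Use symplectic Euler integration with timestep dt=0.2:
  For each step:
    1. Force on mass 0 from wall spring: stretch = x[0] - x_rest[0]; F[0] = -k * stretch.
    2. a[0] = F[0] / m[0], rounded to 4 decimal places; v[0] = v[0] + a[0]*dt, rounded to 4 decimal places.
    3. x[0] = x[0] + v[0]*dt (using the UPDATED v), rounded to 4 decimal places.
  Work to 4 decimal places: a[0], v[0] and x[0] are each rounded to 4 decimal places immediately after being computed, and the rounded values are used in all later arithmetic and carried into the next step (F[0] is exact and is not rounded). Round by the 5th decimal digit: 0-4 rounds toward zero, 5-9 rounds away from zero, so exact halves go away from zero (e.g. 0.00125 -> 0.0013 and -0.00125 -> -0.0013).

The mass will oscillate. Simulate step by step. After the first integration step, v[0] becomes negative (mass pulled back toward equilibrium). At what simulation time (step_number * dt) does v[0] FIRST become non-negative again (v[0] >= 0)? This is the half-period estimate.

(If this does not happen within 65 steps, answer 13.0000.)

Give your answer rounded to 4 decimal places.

Answer: 3.4000

Derivation:
Step 0: x=[7.5000] v=[0.0000]
Step 1: x=[7.4418] v=[-0.2909]
Step 2: x=[7.3276] v=[-0.5712]
Step 3: x=[7.1614] v=[-0.8308]
Step 4: x=[6.9494] v=[-1.0601]
Step 5: x=[6.6992] v=[-1.2509]
Step 6: x=[6.4200] v=[-1.3962]
Step 7: x=[6.1219] v=[-1.4907]
Step 8: x=[5.8157] v=[-1.5310]
Step 9: x=[5.5126] v=[-1.5157]
Step 10: x=[5.2235] v=[-1.4453]
Step 11: x=[4.9590] v=[-1.3223]
Step 12: x=[4.7288] v=[-1.1512]
Step 13: x=[4.5411] v=[-0.9383]
Step 14: x=[4.4029] v=[-0.6912]
Step 15: x=[4.3191] v=[-0.4190]
Step 16: x=[4.2928] v=[-0.1316]
Step 17: x=[4.3249] v=[0.1606]
First v>=0 after going negative at step 17, time=3.4000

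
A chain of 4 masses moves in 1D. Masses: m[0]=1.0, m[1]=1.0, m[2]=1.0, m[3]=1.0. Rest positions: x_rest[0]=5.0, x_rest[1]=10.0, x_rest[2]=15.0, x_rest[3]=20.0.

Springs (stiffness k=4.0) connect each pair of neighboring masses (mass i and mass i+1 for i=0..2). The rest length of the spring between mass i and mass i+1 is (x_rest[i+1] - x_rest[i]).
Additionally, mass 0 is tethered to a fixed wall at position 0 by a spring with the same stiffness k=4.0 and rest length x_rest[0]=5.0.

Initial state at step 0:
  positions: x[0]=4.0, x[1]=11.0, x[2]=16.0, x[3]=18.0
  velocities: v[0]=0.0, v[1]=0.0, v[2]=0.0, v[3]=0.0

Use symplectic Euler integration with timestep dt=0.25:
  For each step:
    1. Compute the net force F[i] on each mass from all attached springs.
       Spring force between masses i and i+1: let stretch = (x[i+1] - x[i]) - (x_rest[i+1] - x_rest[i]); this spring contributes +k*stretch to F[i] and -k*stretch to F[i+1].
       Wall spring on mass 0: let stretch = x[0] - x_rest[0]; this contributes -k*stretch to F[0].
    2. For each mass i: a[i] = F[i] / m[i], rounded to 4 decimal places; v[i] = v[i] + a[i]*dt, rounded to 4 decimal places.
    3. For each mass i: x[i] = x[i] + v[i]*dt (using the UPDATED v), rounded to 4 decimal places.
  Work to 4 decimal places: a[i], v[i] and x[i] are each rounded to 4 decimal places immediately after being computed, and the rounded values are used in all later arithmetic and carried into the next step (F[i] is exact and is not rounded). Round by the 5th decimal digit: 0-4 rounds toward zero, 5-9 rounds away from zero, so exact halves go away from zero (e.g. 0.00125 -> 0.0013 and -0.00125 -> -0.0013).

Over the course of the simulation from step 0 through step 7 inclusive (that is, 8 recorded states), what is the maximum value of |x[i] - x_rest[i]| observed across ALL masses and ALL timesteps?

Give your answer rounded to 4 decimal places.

Step 0: x=[4.0000 11.0000 16.0000 18.0000] v=[0.0000 0.0000 0.0000 0.0000]
Step 1: x=[4.7500 10.5000 15.2500 18.7500] v=[3.0000 -2.0000 -3.0000 3.0000]
Step 2: x=[5.7500 9.7500 14.1875 19.8750] v=[4.0000 -3.0000 -4.2500 4.5000]
Step 3: x=[6.3125 9.1094 13.4375 20.8281] v=[2.2500 -2.5625 -3.0000 3.8125]
Step 4: x=[5.9961 8.8516 13.4531 21.1836] v=[-1.2656 -1.0313 0.0625 1.4219]
Step 5: x=[4.8946 9.0303 14.2510 20.8565] v=[-4.4062 0.7147 3.1915 -1.3086]
Step 6: x=[3.6033 9.4802 15.3951 20.1280] v=[-5.1651 1.7997 4.5763 -2.9141]
Step 7: x=[2.8804 9.9396 16.2437 19.4663] v=[-2.8915 1.8377 3.3943 -2.6470]
Max displacement = 2.1196

Answer: 2.1196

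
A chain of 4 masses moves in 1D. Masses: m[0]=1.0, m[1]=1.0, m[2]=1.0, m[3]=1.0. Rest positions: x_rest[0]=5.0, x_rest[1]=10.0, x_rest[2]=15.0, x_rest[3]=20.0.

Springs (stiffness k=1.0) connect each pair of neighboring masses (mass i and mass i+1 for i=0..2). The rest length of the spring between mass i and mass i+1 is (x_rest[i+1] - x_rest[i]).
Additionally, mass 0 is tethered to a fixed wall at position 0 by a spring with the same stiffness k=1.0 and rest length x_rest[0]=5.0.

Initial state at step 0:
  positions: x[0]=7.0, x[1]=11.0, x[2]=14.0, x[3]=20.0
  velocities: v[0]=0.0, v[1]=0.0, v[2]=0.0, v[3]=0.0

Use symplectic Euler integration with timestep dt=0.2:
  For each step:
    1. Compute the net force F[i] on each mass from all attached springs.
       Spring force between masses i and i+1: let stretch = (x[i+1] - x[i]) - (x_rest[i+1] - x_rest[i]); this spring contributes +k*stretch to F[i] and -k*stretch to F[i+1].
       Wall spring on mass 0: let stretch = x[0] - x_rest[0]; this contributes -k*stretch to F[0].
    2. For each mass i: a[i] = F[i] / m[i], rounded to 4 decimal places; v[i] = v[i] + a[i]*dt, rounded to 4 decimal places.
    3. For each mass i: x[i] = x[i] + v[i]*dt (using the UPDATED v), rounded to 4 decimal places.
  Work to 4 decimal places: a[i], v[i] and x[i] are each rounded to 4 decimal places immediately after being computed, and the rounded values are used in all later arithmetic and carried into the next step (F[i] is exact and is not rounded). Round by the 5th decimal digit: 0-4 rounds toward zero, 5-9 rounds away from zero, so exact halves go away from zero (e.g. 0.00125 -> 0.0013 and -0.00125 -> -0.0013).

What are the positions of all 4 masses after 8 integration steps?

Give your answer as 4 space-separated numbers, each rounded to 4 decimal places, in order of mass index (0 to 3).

Step 0: x=[7.0000 11.0000 14.0000 20.0000] v=[0.0000 0.0000 0.0000 0.0000]
Step 1: x=[6.8800 10.9600 14.1200 19.9600] v=[-0.6000 -0.2000 0.6000 -0.2000]
Step 2: x=[6.6480 10.8832 14.3472 19.8864] v=[-1.1600 -0.3840 1.1360 -0.3680]
Step 3: x=[6.3195 10.7756 14.6574 19.7912] v=[-1.6426 -0.5382 1.5510 -0.4758]
Step 4: x=[5.9164 10.6450 15.0177 19.6907] v=[-2.0153 -0.6531 1.8014 -0.5026]
Step 5: x=[5.4658 10.5001 15.3900 19.6033] v=[-2.2529 -0.7243 1.8615 -0.4372]
Step 6: x=[4.9980 10.3495 15.7352 19.5473] v=[-2.3392 -0.7532 1.7262 -0.2799]
Step 7: x=[4.5443 10.2002 16.0175 19.5388] v=[-2.2685 -0.7464 1.4115 -0.0423]
Step 8: x=[4.1351 10.0574 16.2080 19.5895] v=[-2.0462 -0.7141 0.9523 0.2534]

Answer: 4.1351 10.0574 16.2080 19.5895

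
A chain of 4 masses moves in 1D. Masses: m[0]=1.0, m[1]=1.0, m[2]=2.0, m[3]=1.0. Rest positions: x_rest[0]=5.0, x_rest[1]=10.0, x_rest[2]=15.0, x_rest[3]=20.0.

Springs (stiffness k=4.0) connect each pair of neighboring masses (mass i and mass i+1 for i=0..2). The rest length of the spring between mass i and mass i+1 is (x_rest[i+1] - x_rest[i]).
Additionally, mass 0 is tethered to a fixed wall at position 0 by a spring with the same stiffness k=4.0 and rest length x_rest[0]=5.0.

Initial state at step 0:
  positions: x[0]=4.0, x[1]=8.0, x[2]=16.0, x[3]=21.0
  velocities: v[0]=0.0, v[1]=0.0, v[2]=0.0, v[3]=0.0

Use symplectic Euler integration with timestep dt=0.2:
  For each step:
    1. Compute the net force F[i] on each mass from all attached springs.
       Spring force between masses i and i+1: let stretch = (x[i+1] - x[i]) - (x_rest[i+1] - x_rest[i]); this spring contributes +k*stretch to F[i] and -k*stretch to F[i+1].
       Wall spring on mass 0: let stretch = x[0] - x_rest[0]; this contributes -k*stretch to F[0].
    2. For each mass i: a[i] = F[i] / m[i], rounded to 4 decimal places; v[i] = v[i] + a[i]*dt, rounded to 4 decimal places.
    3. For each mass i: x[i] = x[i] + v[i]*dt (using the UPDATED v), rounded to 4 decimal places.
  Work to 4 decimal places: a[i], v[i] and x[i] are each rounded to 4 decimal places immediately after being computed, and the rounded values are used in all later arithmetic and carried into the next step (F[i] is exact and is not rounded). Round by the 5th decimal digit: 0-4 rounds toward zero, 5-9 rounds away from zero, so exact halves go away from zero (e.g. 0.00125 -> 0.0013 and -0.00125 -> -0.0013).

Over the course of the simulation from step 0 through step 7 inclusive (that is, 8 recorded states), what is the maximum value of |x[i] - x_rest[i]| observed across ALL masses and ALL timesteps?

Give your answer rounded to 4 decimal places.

Step 0: x=[4.0000 8.0000 16.0000 21.0000] v=[0.0000 0.0000 0.0000 0.0000]
Step 1: x=[4.0000 8.6400 15.7600 21.0000] v=[0.0000 3.2000 -1.2000 0.0000]
Step 2: x=[4.1024 9.6768 15.3696 20.9616] v=[0.5120 5.1840 -1.9520 -0.1920]
Step 3: x=[4.4403 10.7325 14.9711 20.8285] v=[1.6896 5.2787 -1.9923 -0.6656]
Step 4: x=[5.0745 11.4597 14.7021 20.5582] v=[3.1711 3.6358 -1.3448 -1.3515]
Step 5: x=[5.9184 11.6840 14.6422 20.1509] v=[4.2197 1.1216 -0.2993 -2.0364]
Step 6: x=[6.7379 11.4591 14.7864 19.6622] v=[4.0975 -1.1243 0.7209 -2.4434]
Step 7: x=[7.2347 11.0112 15.0545 19.1934] v=[2.4841 -2.2394 1.3403 -2.3440]
Max displacement = 2.2347

Answer: 2.2347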